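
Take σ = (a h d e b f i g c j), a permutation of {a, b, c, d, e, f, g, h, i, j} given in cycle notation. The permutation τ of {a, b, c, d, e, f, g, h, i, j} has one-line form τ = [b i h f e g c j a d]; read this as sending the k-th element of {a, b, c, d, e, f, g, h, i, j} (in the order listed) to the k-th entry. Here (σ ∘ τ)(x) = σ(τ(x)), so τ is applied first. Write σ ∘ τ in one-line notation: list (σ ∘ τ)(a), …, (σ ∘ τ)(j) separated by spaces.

f g d i b c j a h e

(σ ∘ τ)(x) = σ(τ(x)). Computing each image: σ(τ(a)) = σ(b) = f, σ(τ(b)) = σ(i) = g, σ(τ(c)) = σ(h) = d, σ(τ(d)) = σ(f) = i, σ(τ(e)) = σ(e) = b, σ(τ(f)) = σ(g) = c, σ(τ(g)) = σ(c) = j, σ(τ(h)) = σ(j) = a, σ(τ(i)) = σ(a) = h, σ(τ(j)) = σ(d) = e.
Hence σ ∘ τ = [f g d i b c j a h e].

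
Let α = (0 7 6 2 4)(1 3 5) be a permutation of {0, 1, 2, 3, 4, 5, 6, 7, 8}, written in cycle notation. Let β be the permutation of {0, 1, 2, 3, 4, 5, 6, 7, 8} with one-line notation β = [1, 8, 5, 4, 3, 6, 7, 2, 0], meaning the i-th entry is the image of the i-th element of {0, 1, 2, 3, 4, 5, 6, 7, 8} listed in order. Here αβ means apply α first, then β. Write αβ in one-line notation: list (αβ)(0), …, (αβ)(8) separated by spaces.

(αβ)(x) = β(α(x)). Computing each image: β(α(0)) = β(7) = 2, β(α(1)) = β(3) = 4, β(α(2)) = β(4) = 3, β(α(3)) = β(5) = 6, β(α(4)) = β(0) = 1, β(α(5)) = β(1) = 8, β(α(6)) = β(2) = 5, β(α(7)) = β(6) = 7, β(α(8)) = β(8) = 0.
Hence αβ = [2 4 3 6 1 8 5 7 0].

2 4 3 6 1 8 5 7 0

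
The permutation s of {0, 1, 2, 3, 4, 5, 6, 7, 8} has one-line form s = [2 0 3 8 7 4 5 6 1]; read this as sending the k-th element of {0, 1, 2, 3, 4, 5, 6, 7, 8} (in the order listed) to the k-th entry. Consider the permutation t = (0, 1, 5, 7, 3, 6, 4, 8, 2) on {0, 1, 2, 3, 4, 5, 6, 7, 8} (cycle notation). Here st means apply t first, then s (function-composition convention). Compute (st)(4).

1

(st)(4) = s(t(4)). t(4) = 8, then s(8) = 1. So (st)(4) = 1.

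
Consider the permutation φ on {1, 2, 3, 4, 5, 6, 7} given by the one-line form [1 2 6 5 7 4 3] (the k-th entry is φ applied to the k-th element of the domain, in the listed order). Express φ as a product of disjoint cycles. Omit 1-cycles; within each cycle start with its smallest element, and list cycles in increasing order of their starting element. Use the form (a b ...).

(3 6 4 5 7)

Start at 3 and follow images: 3 → 6 → 4 → 5 → 7 → 3, giving the cycle (3 6 4 5 7).
Repeating from the next unused element and collecting all non-trivial cycles gives (3 6 4 5 7).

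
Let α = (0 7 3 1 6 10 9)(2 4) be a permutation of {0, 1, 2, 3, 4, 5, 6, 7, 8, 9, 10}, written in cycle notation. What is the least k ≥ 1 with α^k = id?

14

The cycle type of α is (7, 2, 1, 1).
The order of α is the least common multiple of its cycle lengths: lcm(7, 2) = 14.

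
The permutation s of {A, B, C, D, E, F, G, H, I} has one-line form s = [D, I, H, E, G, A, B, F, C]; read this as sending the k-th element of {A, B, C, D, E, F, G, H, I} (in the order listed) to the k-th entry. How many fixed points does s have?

0

No element satisfies s(x) = x, so there are 0 fixed points.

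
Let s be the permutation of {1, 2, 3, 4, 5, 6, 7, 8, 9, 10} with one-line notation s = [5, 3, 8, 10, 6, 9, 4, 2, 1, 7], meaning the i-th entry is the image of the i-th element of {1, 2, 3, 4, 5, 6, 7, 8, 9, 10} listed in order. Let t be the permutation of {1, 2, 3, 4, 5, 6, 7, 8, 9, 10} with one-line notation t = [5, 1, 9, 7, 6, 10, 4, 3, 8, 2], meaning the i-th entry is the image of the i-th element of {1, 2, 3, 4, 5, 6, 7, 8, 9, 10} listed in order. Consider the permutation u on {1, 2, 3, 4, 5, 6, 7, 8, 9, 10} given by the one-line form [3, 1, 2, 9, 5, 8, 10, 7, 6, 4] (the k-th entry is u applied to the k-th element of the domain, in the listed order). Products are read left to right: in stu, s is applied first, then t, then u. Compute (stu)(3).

2

(stu)(3) = u(t(s(3))). s(3) = 8, then t(8) = 3, then u(3) = 2, so the result is 2.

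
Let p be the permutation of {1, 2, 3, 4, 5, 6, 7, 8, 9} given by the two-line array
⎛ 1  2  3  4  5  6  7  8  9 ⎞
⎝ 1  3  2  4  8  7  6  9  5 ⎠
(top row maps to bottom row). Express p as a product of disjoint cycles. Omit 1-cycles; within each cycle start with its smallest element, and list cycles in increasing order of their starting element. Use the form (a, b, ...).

Iterating p from 2 gives 2 → 3 → 2; that is the 2-cycle (2, 3).
Continuing from each remaining unvisited element yields (2, 3)(5, 8, 9)(6, 7).

(2, 3)(5, 8, 9)(6, 7)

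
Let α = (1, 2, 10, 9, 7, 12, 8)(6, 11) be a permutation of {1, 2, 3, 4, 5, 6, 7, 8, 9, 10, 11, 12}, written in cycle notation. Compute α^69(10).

2

10 lies in the 7-cycle (1, 2, 10, 9, 7, 12, 8).
Since the cycle has length 7, α^69 acts on it the same as α^6 (69 mod 7 = 6).
Stepping 6 places around the cycle: 10 → 9 → 7 → 12 → 8 → 1 → 2.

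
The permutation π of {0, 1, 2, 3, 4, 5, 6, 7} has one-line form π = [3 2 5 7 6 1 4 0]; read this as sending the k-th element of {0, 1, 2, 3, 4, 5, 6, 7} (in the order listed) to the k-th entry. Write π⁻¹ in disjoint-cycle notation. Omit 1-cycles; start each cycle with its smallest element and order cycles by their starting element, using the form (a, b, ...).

(0, 7, 3)(1, 5, 2)(4, 6)

First write π in disjoint cycles: (0, 3, 7)(1, 2, 5)(4, 6).
Reversing each cycle (and rotating so the smallest element leads) gives π⁻¹ = (0, 7, 3)(1, 5, 2)(4, 6).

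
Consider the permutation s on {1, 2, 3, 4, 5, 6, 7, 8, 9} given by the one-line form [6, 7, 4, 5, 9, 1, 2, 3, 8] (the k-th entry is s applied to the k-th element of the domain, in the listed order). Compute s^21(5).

9

Tracing 5 → 9 → … returns to 5 after 5 steps, so 5 lies in a 5-cycle (3 4 5 9 8).
Since the cycle has length 5, s^21 acts on it the same as s^1 (21 mod 5 = 1).
Advancing 1 step from 5: 5 → 9.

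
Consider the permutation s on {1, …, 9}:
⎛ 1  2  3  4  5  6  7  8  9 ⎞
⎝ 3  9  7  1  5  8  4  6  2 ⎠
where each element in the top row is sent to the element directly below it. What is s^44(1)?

1

Tracing 1 → 3 → … returns to 1 after 4 steps, so 1 lies in a 4-cycle (1 3 7 4).
On a 4-cycle, s^4 is the identity, so s^44 = s^0 there (44 ≡ 0 mod 4).
So s^44(1) = 1.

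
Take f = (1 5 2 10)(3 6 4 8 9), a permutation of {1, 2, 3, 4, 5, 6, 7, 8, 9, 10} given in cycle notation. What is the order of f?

20

The disjoint cycles have lengths 5, 4, 1.
The order of f is the least common multiple of its cycle lengths: lcm(5, 4) = 20.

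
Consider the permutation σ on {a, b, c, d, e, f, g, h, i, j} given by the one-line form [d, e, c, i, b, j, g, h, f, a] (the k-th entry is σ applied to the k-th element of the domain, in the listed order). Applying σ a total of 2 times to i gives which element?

j

Tracing i → f → … returns to i after 5 steps, so i lies in a 5-cycle (a, d, i, f, j).
Stepping 2 places around the cycle: i → f → j.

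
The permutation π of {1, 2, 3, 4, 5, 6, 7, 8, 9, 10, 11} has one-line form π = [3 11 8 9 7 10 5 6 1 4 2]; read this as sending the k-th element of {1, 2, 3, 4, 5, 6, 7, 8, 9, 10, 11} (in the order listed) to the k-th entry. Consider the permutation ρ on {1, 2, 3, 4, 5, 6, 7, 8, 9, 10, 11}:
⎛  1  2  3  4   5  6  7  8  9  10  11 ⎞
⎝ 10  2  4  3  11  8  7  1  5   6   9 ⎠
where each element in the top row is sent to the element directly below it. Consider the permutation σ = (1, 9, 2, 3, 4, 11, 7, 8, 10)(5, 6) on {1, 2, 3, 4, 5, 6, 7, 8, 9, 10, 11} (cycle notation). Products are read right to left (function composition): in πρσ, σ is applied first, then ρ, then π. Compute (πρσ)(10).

4

Chase 10: σ(10) = 1; ρ(1) = 10; π(10) = 4. Hence (πρσ)(10) = 4.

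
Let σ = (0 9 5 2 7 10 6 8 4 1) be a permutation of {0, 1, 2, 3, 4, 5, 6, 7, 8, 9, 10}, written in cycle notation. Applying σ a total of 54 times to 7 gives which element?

4

7 lies in the 10-cycle (0 9 5 2 7 10 6 8 4 1).
On a 10-cycle, σ^10 is the identity, so σ^54 = σ^4 there (54 ≡ 4 mod 10).
Advancing 4 steps from 7: 7 → 10 → 6 → 8 → 4.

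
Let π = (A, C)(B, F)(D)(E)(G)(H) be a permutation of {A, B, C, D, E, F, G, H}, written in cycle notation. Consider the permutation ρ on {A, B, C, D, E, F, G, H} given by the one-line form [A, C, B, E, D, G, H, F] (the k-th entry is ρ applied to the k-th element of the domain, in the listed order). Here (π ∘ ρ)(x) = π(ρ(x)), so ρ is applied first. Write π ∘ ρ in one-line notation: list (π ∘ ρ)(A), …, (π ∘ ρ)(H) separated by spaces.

C A F E D G H B

For each element, apply ρ then π: A → A → C; B → C → A; C → B → F; D → E → E; E → D → D; F → G → G; G → H → H; H → F → B.
Collecting the images, π ∘ ρ = [C A F E D G H B].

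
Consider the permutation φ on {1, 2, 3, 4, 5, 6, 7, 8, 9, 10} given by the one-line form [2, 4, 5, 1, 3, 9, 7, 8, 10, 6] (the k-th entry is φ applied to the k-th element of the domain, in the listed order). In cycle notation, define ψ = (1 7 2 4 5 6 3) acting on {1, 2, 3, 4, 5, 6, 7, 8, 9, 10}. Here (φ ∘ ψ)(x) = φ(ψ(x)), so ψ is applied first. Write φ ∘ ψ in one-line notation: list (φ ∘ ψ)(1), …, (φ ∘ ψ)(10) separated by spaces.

7 1 2 3 9 5 4 8 10 6

(φ ∘ ψ)(x) = φ(ψ(x)). Computing each image: φ(ψ(1)) = φ(7) = 7, φ(ψ(2)) = φ(4) = 1, φ(ψ(3)) = φ(1) = 2, φ(ψ(4)) = φ(5) = 3, φ(ψ(5)) = φ(6) = 9, φ(ψ(6)) = φ(3) = 5, φ(ψ(7)) = φ(2) = 4, φ(ψ(8)) = φ(8) = 8, φ(ψ(9)) = φ(9) = 10, φ(ψ(10)) = φ(10) = 6.
Hence φ ∘ ψ = [7 1 2 3 9 5 4 8 10 6].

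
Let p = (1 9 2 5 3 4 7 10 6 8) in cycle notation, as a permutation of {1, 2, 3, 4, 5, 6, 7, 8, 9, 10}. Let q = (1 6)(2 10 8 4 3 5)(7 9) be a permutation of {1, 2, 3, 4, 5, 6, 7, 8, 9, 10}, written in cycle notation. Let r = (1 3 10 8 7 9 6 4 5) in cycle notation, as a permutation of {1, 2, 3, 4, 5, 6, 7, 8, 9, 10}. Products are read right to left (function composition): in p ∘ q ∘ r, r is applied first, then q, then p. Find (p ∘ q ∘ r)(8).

2

Chase 8: r(8) = 7; q(7) = 9; p(9) = 2. Hence (p ∘ q ∘ r)(8) = 2.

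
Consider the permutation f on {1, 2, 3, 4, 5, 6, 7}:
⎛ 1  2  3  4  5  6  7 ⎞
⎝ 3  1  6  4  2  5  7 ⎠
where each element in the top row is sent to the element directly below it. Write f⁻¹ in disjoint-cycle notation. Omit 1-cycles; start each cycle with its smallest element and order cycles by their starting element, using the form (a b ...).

(1 2 5 6 3)

The cycle decomposition of f is (1 3 6 5 2).
The inverse reverses every cycle; in canonical form, f⁻¹ = (1 2 5 6 3).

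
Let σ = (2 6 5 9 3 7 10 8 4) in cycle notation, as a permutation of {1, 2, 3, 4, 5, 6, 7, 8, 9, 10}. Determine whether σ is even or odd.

The cycle lengths are 9, 1.
A cycle is odd iff its length is even; σ has 0 even-length cycles, so sgn(σ) = (−1)^0 and σ is even.

even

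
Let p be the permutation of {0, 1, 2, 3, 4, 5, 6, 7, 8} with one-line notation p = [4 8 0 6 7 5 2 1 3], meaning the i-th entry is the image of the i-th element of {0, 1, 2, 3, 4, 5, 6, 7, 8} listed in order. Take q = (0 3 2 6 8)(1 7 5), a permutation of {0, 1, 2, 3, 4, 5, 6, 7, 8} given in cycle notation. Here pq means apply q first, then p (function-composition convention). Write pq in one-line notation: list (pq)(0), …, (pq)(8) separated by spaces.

6 1 2 0 7 8 3 5 4

(pq)(x) = p(q(x)). Computing each image: p(q(0)) = p(3) = 6, p(q(1)) = p(7) = 1, p(q(2)) = p(6) = 2, p(q(3)) = p(2) = 0, p(q(4)) = p(4) = 7, p(q(5)) = p(1) = 8, p(q(6)) = p(8) = 3, p(q(7)) = p(5) = 5, p(q(8)) = p(0) = 4.
Hence pq = [6 1 2 0 7 8 3 5 4].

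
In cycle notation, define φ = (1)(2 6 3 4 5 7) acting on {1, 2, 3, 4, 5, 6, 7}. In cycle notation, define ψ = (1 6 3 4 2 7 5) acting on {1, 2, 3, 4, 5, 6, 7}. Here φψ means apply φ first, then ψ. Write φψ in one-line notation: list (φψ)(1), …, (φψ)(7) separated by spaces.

(φψ)(x) = ψ(φ(x)). Computing each image: ψ(φ(1)) = ψ(1) = 6, ψ(φ(2)) = ψ(6) = 3, ψ(φ(3)) = ψ(4) = 2, ψ(φ(4)) = ψ(5) = 1, ψ(φ(5)) = ψ(7) = 5, ψ(φ(6)) = ψ(3) = 4, ψ(φ(7)) = ψ(2) = 7.
Hence φψ = [6 3 2 1 5 4 7].

6 3 2 1 5 4 7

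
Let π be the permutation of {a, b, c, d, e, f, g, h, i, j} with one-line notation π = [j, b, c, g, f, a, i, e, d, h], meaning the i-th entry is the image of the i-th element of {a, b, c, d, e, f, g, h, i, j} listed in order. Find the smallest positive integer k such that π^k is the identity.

The disjoint-cycle form of π has cycle lengths 5, 3, 1, 1.
Since disjoint cycles commute, ord(π) = lcm(5, 3) = 15.

15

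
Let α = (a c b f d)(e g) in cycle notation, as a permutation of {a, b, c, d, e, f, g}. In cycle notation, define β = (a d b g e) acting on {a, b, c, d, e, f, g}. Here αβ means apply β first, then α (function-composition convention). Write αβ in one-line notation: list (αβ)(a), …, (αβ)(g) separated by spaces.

a e b f c d g

(αβ)(x) = α(β(x)). Computing each image: α(β(a)) = α(d) = a, α(β(b)) = α(g) = e, α(β(c)) = α(c) = b, α(β(d)) = α(b) = f, α(β(e)) = α(a) = c, α(β(f)) = α(f) = d, α(β(g)) = α(e) = g.
Hence αβ = [a e b f c d g].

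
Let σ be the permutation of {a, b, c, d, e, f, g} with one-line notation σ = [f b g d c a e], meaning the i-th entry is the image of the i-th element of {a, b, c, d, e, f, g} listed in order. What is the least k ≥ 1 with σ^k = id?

6

Writing σ as disjoint cycles, the cycle lengths are 3, 2, 1, 1.
Since disjoint cycles commute, ord(σ) = lcm(3, 2) = 6.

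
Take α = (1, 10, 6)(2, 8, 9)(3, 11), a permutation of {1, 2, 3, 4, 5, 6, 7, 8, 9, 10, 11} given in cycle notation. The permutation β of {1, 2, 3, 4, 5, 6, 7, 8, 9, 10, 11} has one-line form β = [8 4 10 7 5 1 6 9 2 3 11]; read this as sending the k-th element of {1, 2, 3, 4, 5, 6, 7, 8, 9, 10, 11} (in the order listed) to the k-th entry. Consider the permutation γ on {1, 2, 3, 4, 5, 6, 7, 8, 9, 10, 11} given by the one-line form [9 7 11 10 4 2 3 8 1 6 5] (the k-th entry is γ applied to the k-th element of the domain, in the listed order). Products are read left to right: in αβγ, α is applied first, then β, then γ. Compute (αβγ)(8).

7

Chase 8: α(8) = 9; β(9) = 2; γ(2) = 7. Hence (αβγ)(8) = 7.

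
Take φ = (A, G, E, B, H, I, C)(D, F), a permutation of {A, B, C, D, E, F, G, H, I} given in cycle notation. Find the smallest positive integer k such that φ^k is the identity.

14

The cycle type of φ is (7, 2).
The order is lcm(7, 2) = 14.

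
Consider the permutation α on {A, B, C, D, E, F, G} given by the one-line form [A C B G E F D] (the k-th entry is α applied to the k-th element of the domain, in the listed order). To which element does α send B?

C

B is element number 2 of the domain, and entry number 2 of the one-line form is C, so α(B) = C.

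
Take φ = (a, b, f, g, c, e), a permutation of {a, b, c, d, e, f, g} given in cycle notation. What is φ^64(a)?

c

a lies in the 6-cycle (a, b, f, g, c, e).
On a 6-cycle, φ^6 is the identity, so φ^64 = φ^4 there (64 ≡ 4 mod 6).
Stepping 4 places around the cycle: a → b → f → g → c.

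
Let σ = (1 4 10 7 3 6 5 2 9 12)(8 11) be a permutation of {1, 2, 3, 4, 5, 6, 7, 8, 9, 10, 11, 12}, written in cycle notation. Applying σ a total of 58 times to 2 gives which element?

6

2 lies in the 10-cycle (1 4 10 7 3 6 5 2 9 12).
Powers repeat with period 10 on this cycle, and 58 mod 10 = 8, so σ^58(2) = σ^8(2).
Stepping 8 places around the cycle: 2 → 9 → 12 → 1 → 4 → 10 → 7 → 3 → 6.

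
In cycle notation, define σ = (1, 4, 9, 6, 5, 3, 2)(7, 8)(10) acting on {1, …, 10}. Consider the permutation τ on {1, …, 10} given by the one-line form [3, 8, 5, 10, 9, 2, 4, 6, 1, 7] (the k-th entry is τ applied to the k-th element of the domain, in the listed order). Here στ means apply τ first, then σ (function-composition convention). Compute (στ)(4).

(στ)(4) = σ(τ(4)). τ(4) = 10, then σ(10) = 10. So (στ)(4) = 10.

10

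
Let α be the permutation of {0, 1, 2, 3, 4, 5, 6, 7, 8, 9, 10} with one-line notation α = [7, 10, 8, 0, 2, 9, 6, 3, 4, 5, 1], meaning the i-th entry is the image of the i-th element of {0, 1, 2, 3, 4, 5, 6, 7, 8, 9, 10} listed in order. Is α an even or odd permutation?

even

In disjoint-cycle form the cycle lengths are 3, 3, 2, 2, 1.
A cycle is odd iff its length is even; α has 2 even-length cycles, so sgn(α) = (−1)^2 and α is even.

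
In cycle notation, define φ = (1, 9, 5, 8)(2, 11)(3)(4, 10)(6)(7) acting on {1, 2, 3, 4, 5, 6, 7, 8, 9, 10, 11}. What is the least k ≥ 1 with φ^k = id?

The disjoint cycles have lengths 4, 2, 2, 1, 1, 1.
The order is lcm(4, 2, 2) = 4.

4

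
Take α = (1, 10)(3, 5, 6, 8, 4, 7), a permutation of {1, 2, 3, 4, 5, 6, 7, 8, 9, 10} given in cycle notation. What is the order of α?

The disjoint cycles have lengths 6, 2, 1, 1.
The order is lcm(6, 2) = 6.

6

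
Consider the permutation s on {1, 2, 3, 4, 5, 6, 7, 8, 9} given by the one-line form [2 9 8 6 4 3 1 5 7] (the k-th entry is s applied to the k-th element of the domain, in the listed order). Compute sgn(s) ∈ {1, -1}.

In disjoint-cycle form the cycle lengths are 5, 4.
A cycle of length ℓ contributes ℓ−1 transpositions, so s is a product of 4 + 3 = 7 transpositions — odd.

-1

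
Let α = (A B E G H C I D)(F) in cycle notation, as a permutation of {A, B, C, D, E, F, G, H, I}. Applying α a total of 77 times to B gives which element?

B lies in the 8-cycle (A B E G H C I D).
Since the cycle has length 8, α^77 acts on it the same as α^5 (77 mod 8 = 5).
Advancing 5 steps from B: B → E → G → H → C → I.

I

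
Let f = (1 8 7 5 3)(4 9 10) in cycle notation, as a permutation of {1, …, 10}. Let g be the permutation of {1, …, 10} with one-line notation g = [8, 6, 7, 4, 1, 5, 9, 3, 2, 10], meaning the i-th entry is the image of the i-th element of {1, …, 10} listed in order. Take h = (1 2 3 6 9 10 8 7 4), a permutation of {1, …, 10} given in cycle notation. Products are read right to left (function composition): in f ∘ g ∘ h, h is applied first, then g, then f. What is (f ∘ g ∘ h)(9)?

4

Apply the permutations in order: h(9) = 10, then g(10) = 10, then f(10) = 4. So (f ∘ g ∘ h)(9) = 4.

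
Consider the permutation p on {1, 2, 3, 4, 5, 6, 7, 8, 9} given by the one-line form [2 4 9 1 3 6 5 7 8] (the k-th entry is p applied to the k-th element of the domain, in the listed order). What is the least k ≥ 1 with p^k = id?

15

Writing p as disjoint cycles, the cycle lengths are 5, 3, 1.
The order is lcm(5, 3) = 15.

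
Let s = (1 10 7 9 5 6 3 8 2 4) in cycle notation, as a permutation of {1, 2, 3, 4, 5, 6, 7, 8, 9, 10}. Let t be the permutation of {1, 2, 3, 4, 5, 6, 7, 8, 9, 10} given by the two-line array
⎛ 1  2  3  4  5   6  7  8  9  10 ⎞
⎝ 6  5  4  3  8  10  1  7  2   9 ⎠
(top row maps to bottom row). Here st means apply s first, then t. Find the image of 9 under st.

s(9) = 5, then t(5) = 8; composing gives (st)(9) = 8.

8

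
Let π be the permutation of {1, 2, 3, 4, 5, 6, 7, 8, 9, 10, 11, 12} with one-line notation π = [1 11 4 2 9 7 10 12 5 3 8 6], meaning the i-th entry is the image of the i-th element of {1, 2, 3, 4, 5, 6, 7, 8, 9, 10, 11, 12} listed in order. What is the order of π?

18

Writing π as disjoint cycles, the cycle lengths are 9, 2, 1.
Since disjoint cycles commute, ord(π) = lcm(9, 2) = 18.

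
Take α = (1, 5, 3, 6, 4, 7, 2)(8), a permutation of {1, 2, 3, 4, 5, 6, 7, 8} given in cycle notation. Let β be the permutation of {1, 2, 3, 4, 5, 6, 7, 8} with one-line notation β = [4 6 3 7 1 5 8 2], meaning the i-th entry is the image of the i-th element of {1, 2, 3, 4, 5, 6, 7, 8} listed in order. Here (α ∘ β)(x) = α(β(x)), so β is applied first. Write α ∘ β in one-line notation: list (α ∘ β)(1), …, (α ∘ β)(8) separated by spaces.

Chase each element through β then α: 1 → 4 → 7; 2 → 6 → 4; 3 → 3 → 6; 4 → 7 → 2; 5 → 1 → 5; 6 → 5 → 3; 7 → 8 → 8; 8 → 2 → 1.
Collecting the images, α ∘ β = [7 4 6 2 5 3 8 1].

7 4 6 2 5 3 8 1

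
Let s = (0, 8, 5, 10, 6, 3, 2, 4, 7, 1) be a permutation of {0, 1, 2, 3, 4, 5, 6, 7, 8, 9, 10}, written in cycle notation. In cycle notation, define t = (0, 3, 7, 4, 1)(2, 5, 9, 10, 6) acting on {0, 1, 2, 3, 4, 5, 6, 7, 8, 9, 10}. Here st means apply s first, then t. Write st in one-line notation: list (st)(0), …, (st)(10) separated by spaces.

(st)(x) = t(s(x)). Computing each image: t(s(0)) = t(8) = 8, t(s(1)) = t(0) = 3, t(s(2)) = t(4) = 1, t(s(3)) = t(2) = 5, t(s(4)) = t(7) = 4, t(s(5)) = t(10) = 6, t(s(6)) = t(3) = 7, t(s(7)) = t(1) = 0, t(s(8)) = t(5) = 9, t(s(9)) = t(9) = 10, t(s(10)) = t(6) = 2.
Hence st = [8 3 1 5 4 6 7 0 9 10 2].

8 3 1 5 4 6 7 0 9 10 2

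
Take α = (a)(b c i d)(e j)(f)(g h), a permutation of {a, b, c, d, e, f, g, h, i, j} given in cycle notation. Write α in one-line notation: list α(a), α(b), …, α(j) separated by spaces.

Each element maps to the next entry in its cycle (wrapping to the front): a↦a, b↦c, c↦i, d↦b, e↦j, f↦f, g↦h, h↦g, i↦d, j↦e.
So the one-line form is a c i b j f h g d e.

a c i b j f h g d e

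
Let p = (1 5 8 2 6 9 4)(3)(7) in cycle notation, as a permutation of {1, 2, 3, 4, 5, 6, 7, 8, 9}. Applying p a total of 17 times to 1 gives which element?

2

1 lies in the 7-cycle (1 5 8 2 6 9 4).
On a 7-cycle, p^7 is the identity, so p^17 = p^3 there (17 ≡ 3 mod 7).
Stepping 3 places around the cycle: 1 → 5 → 8 → 2.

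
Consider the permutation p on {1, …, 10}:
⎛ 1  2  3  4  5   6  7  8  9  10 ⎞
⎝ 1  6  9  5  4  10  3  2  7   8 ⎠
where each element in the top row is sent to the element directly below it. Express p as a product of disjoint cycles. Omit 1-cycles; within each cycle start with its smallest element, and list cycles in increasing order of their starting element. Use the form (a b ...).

(2 6 10 8)(3 9 7)(4 5)

Start at 2 and follow images: 2 → 6 → 10 → 8 → 2, giving the cycle (2 6 10 8).
Repeating from the next unused element and collecting all non-trivial cycles gives (2 6 10 8)(3 9 7)(4 5).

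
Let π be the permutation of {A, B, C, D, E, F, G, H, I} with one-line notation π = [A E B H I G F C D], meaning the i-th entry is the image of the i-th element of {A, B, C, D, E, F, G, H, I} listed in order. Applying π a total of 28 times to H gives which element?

Tracing H → C → … returns to H after 6 steps, so H lies in a 6-cycle (B E I D H C).
Powers repeat with period 6 on this cycle, and 28 mod 6 = 4, so π^28(H) = π^4(H).
Stepping 4 places around the cycle: H → C → B → E → I.

I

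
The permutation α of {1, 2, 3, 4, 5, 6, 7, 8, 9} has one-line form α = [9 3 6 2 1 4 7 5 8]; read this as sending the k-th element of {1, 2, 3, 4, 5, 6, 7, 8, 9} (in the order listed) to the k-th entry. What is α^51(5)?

Tracing 5 → 1 → … returns to 5 after 4 steps, so 5 lies in a 4-cycle (1, 9, 8, 5).
On a 4-cycle, α^4 is the identity, so α^51 = α^3 there (51 ≡ 3 mod 4).
Advancing 3 steps from 5: 5 → 1 → 9 → 8.

8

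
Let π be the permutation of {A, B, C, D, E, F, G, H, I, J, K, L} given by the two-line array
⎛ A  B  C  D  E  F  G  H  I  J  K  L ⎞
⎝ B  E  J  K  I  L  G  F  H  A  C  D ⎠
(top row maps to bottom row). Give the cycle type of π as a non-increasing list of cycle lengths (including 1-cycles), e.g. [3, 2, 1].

[11, 1]

The disjoint cycles are (A B E I H F L D K C J)(G), with lengths 11, 1 in non-increasing order.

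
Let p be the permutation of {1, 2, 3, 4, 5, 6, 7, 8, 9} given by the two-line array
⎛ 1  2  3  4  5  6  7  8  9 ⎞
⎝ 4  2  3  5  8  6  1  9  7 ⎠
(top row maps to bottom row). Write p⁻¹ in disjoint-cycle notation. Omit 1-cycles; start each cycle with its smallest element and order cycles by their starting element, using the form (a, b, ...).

(1, 7, 9, 8, 5, 4)

First write p in disjoint cycles: (1, 4, 5, 8, 9, 7).
Reversing each cycle (and rotating so the smallest element leads) gives p⁻¹ = (1, 7, 9, 8, 5, 4).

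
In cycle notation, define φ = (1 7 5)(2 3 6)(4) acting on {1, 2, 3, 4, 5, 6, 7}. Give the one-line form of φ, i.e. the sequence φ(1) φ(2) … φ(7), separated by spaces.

7 3 6 4 1 2 5

Image by image: 1→7, 2→3, 3→6, 4→4, 5→1, 6→2, 7→5.
So the one-line form is 7 3 6 4 1 2 5.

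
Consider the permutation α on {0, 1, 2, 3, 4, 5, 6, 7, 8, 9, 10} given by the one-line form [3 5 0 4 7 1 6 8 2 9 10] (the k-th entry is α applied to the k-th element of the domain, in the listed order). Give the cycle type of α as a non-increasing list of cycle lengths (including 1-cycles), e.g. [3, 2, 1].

The disjoint cycles are (0, 3, 4, 7, 8, 2)(1, 5)(6)(9)(10), with lengths 6, 2, 1, 1, 1 in non-increasing order.

[6, 2, 1, 1, 1]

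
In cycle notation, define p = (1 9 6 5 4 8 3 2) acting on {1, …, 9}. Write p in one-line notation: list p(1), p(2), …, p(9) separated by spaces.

Each element maps to the next entry in its cycle (wrapping to the front): 1↦9, 2↦1, 3↦2, 4↦8, 5↦4, 6↦5, 7↦7, 8↦3, 9↦6.
Listing these in domain order gives 9 1 2 8 4 5 7 3 6.

9 1 2 8 4 5 7 3 6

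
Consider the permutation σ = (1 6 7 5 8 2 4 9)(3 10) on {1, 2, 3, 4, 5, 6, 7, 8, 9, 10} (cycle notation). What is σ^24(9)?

9 lies in the 8-cycle (1 6 7 5 8 2 4 9).
On an 8-cycle, σ^8 is the identity, so σ^24 = σ^0 there (24 ≡ 0 mod 8).
So σ^24(9) = 9.

9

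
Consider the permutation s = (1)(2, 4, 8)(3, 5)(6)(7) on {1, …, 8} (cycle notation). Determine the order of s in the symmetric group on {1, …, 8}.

6

The cycle type of s is (3, 2, 1, 1, 1).
Since disjoint cycles commute, ord(s) = lcm(3, 2) = 6.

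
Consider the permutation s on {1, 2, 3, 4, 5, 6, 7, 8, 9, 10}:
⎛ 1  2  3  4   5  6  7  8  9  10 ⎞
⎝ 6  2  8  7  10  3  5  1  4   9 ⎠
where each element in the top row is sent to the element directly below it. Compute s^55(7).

7

Tracing 7 → 5 → … returns to 7 after 5 steps, so 7 lies in a 5-cycle (4, 7, 5, 10, 9).
On a 5-cycle, s^5 is the identity, so s^55 = s^0 there (55 ≡ 0 mod 5).
So s^55(7) = 7.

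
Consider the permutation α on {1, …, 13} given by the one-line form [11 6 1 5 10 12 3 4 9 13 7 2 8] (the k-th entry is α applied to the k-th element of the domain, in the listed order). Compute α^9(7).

3

Tracing 7 → 3 → … returns to 7 after 4 steps, so 7 lies in a 4-cycle (1 11 7 3).
On a 4-cycle, α^4 is the identity, so α^9 = α^1 there (9 ≡ 1 mod 4).
Stepping 1 place around the cycle: 7 → 3.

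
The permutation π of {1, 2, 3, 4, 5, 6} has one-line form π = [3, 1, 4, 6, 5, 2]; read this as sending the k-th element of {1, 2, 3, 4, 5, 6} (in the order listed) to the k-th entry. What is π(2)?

2 is element number 2 of the domain, and entry number 2 of the one-line form is 1, so π(2) = 1.

1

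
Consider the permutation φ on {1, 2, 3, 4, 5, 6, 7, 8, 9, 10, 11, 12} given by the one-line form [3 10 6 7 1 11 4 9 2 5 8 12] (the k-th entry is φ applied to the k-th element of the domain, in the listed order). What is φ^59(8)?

1

Tracing 8 → 9 → … returns to 8 after 9 steps, so 8 lies in a 9-cycle (1, 3, 6, 11, 8, 9, 2, 10, 5).
On a 9-cycle, φ^9 is the identity, so φ^59 = φ^5 there (59 ≡ 5 mod 9).
Advancing 5 steps from 8: 8 → 9 → 2 → 10 → 5 → 1.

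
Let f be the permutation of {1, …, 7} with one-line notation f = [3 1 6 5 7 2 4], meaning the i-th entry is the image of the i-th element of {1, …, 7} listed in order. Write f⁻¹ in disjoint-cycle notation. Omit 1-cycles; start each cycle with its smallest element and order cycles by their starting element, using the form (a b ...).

First write f in disjoint cycles: (1 3 6 2)(4 5 7).
Reversing each cycle (and rotating so the smallest element leads) gives f⁻¹ = (1 2 6 3)(4 7 5).

(1 2 6 3)(4 7 5)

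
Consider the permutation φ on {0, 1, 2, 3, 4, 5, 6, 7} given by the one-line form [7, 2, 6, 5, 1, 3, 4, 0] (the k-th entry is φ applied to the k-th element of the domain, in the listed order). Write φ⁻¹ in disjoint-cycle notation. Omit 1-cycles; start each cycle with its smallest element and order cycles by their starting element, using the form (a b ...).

The cycle decomposition of φ is (0 7)(1 2 6 4)(3 5).
The inverse reverses every cycle; in canonical form, φ⁻¹ = (0 7)(1 4 6 2)(3 5).

(0 7)(1 4 6 2)(3 5)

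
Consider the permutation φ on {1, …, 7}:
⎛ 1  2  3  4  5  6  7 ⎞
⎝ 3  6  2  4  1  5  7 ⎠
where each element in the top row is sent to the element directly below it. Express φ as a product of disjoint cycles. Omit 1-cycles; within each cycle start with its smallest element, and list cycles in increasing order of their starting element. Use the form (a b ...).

(1 3 2 6 5)

Iterating φ from 1 gives 1 → 3 → 2 → 6 → 5 → 1; that is the 5-cycle (1 3 2 6 5).
Repeating from the next unused element and collecting all non-trivial cycles gives (1 3 2 6 5).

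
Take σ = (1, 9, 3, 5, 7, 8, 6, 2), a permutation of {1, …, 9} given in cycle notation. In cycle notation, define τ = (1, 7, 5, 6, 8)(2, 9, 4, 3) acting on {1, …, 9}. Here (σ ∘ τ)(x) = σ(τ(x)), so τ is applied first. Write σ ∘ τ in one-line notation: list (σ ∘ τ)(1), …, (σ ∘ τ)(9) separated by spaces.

8 3 1 5 2 6 7 9 4

(σ ∘ τ)(x) = σ(τ(x)). Computing each image: σ(τ(1)) = σ(7) = 8, σ(τ(2)) = σ(9) = 3, σ(τ(3)) = σ(2) = 1, σ(τ(4)) = σ(3) = 5, σ(τ(5)) = σ(6) = 2, σ(τ(6)) = σ(8) = 6, σ(τ(7)) = σ(5) = 7, σ(τ(8)) = σ(1) = 9, σ(τ(9)) = σ(4) = 4.
Hence σ ∘ τ = [8 3 1 5 2 6 7 9 4].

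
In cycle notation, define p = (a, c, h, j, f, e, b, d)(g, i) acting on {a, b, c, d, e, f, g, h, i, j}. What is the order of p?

The cycle type of p is (8, 2).
The order of p is the least common multiple of its cycle lengths: lcm(8, 2) = 8.

8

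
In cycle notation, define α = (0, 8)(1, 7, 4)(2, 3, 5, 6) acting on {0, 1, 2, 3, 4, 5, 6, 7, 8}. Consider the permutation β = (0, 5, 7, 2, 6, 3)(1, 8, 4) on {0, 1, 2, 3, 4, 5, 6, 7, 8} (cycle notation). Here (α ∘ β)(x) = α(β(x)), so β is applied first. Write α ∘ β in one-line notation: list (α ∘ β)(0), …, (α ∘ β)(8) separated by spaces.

6 0 2 8 7 4 5 3 1

Chase each element through β then α: 0 → 5 → 6; 1 → 8 → 0; 2 → 6 → 2; 3 → 0 → 8; 4 → 1 → 7; 5 → 7 → 4; 6 → 3 → 5; 7 → 2 → 3; 8 → 4 → 1.
Collecting the images, α ∘ β = [6 0 2 8 7 4 5 3 1].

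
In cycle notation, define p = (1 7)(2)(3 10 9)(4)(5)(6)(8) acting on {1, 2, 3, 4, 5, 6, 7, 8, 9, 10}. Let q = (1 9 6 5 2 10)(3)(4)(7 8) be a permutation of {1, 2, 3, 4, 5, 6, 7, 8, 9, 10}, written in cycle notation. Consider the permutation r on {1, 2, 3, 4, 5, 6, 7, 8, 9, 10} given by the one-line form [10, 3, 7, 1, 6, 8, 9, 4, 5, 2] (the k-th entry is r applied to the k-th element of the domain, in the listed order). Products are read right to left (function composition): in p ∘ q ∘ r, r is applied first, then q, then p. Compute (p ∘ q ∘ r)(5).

Apply the permutations in order: r(5) = 6, then q(6) = 5, then p(5) = 5. So (p ∘ q ∘ r)(5) = 5.

5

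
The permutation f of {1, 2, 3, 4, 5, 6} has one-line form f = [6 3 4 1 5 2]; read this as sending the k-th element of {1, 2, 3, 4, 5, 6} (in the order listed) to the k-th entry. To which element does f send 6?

6 is element number 6 of the domain, and entry number 6 of the one-line form is 2, so f(6) = 2.

2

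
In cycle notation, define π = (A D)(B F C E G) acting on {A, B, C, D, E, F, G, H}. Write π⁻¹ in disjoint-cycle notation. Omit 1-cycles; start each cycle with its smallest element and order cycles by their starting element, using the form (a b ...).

(A D)(B G E C F)

The inverse reverses each cycle.
After reversing and putting each cycle's least element first, π⁻¹ = (A D)(B G E C F).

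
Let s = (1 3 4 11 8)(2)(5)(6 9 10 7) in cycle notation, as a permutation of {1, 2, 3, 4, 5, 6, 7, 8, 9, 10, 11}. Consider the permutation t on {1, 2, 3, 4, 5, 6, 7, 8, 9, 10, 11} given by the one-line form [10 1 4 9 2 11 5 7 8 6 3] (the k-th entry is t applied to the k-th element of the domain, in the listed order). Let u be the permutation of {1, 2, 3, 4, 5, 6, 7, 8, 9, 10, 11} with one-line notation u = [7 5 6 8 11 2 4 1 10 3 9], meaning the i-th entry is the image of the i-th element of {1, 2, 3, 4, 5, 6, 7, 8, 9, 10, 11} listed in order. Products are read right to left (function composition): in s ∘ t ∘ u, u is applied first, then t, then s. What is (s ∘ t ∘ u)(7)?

10

Apply the permutations in order: u(7) = 4, then t(4) = 9, then s(9) = 10. So (s ∘ t ∘ u)(7) = 10.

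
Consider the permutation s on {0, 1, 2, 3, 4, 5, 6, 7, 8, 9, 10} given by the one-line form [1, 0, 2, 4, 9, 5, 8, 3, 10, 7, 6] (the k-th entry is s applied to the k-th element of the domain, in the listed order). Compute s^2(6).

Tracing 6 → 8 → … returns to 6 after 3 steps, so 6 lies in a 3-cycle (6, 8, 10).
Advancing 2 steps from 6: 6 → 8 → 10.

10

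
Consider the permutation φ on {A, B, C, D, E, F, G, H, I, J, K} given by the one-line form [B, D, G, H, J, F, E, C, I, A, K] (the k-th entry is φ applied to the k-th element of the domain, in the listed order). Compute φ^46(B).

J

Tracing B → D → … returns to B after 8 steps, so B lies in an 8-cycle (A B D H C G E J).
Since the cycle has length 8, φ^46 acts on it the same as φ^6 (46 mod 8 = 6).
Stepping 6 places around the cycle: B → D → H → C → G → E → J.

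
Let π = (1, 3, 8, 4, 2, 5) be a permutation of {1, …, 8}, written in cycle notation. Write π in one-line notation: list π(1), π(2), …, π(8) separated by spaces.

Image by image: 1→3, 2→5, 3→8, 4→2, 5→1, 6→6, 7→7, 8→4.
Listing these in domain order gives 3 5 8 2 1 6 7 4.

3 5 8 2 1 6 7 4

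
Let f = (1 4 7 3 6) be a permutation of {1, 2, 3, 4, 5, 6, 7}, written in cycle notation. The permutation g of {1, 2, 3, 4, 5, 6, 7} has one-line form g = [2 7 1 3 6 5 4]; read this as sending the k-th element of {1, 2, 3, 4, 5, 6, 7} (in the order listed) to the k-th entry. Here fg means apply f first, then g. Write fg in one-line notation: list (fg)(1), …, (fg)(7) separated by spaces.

3 7 5 4 6 2 1

For each element, apply f then g: 1 → 4 → 3; 2 → 2 → 7; 3 → 6 → 5; 4 → 7 → 4; 5 → 5 → 6; 6 → 1 → 2; 7 → 3 → 1.
So fg in one-line form is 3 7 5 4 6 2 1.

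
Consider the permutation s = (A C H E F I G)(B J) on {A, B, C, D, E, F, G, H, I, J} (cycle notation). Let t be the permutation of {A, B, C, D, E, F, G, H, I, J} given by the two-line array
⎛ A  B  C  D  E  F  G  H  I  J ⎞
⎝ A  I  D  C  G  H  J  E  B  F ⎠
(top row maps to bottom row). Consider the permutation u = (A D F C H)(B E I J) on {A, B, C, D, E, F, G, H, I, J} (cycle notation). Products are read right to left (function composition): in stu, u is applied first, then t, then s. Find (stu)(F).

D

Apply the permutations in order: u(F) = C, then t(C) = D, then s(D) = D. So (stu)(F) = D.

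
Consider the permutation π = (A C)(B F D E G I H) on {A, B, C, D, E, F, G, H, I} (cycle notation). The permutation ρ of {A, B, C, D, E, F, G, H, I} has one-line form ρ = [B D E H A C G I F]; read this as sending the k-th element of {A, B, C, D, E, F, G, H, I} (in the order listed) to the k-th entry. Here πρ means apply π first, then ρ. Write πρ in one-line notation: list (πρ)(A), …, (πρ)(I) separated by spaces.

For each element, apply π then ρ: A → C → E; B → F → C; C → A → B; D → E → A; E → G → G; F → D → H; G → I → F; H → B → D; I → H → I.
So πρ in one-line form is E C B A G H F D I.

E C B A G H F D I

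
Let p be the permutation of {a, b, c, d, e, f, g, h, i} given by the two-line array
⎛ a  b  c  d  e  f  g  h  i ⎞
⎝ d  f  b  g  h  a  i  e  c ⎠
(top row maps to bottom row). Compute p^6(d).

a

Tracing d → g → … returns to d after 7 steps, so d lies in a 7-cycle (a, d, g, i, c, b, f).
Advancing 6 steps from d: d → g → i → c → b → f → a.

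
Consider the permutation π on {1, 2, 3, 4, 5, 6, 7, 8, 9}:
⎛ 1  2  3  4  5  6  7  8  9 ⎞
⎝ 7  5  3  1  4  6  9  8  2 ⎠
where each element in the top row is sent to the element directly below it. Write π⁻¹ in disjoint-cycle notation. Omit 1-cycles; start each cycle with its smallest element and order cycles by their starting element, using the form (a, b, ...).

The cycle decomposition of π is (1, 7, 9, 2, 5, 4).
The inverse reverses every cycle; in canonical form, π⁻¹ = (1, 4, 5, 2, 9, 7).

(1, 4, 5, 2, 9, 7)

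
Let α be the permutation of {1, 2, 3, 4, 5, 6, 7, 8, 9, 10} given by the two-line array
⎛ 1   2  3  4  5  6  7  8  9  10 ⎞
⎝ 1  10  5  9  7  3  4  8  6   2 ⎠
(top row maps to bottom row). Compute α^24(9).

9

Tracing 9 → 6 → … returns to 9 after 6 steps, so 9 lies in a 6-cycle (3, 5, 7, 4, 9, 6).
Since the cycle has length 6, α^24 acts on it the same as α^0 (24 mod 6 = 0).
So α^24(9) = 9.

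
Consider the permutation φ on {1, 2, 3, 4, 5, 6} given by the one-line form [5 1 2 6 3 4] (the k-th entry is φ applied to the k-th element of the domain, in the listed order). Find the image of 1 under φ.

5

1 is element number 1 of the domain, and entry number 1 of the one-line form is 5, so φ(1) = 5.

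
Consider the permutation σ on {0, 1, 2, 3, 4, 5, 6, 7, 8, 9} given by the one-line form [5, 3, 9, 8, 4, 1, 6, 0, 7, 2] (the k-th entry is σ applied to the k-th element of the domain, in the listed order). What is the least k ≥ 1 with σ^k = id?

6

Decomposing into disjoint cycles gives cycle lengths 6, 2, 1, 1.
The order of σ is the least common multiple of its cycle lengths: lcm(6, 2) = 6.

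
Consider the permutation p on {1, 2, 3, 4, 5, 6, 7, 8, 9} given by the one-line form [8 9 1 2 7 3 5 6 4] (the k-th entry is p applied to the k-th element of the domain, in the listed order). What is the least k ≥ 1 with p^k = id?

Decomposing into disjoint cycles gives cycle lengths 4, 3, 2.
Since disjoint cycles commute, ord(p) = lcm(4, 3, 2) = 12.

12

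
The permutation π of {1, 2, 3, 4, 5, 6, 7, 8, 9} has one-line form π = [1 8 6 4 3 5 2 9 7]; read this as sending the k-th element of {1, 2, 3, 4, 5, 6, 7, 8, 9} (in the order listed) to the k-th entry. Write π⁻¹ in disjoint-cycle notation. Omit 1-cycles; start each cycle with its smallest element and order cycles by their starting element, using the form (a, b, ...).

First write π in disjoint cycles: (2, 8, 9, 7)(3, 6, 5).
Reversing each cycle (and rotating so the smallest element leads) gives π⁻¹ = (2, 7, 9, 8)(3, 5, 6).

(2, 7, 9, 8)(3, 5, 6)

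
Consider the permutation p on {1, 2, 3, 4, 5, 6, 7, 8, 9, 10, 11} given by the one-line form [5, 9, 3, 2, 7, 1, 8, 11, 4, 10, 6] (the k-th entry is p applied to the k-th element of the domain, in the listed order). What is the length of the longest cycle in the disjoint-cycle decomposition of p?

Decomposing into disjoint cycles gives (1 5 7 8 11 6)(2 9 4); the longest has length 6.

6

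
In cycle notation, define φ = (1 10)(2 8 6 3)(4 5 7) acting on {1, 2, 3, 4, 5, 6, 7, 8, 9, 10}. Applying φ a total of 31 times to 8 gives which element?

2

8 lies in the 4-cycle (2 8 6 3).
Powers repeat with period 4 on this cycle, and 31 mod 4 = 3, so φ^31(8) = φ^3(8).
Advancing 3 steps from 8: 8 → 6 → 3 → 2.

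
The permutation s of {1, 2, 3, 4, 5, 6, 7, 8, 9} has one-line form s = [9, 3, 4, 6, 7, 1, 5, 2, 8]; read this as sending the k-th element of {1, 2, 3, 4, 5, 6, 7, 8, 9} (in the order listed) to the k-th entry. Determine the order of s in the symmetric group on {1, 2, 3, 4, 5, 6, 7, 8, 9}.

Decomposing into disjoint cycles gives cycle lengths 7, 2.
The order of s is the least common multiple of its cycle lengths: lcm(7, 2) = 14.

14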